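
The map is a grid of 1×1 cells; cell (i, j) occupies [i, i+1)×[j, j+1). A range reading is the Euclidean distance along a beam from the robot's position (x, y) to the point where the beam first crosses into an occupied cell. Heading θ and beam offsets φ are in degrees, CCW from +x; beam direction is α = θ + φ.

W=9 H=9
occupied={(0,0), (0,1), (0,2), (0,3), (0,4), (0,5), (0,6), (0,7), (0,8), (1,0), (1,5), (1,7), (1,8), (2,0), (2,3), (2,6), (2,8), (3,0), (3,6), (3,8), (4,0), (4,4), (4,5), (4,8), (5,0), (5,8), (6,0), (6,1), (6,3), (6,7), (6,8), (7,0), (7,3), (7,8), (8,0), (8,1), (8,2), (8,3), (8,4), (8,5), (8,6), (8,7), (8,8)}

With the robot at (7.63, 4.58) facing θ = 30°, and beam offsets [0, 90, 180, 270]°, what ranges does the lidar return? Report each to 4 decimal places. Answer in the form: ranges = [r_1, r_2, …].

beam 1: φ=0°, α=30°
  dir = (cos 30°, sin 30°) = (0.8660, 0.5000); from cell (7,4)
  next x-line at t=0.4272, next y-line at t=0.8400; Δt_x=1.1547, Δt_y=2.0000
    x: enter (8,4) at t=0.4272 ← occupied
  → r_1 = 0.4272
beam 2: φ=90°, α=120°
  dir = (cos 120°, sin 120°) = (-0.5000, 0.8660); from cell (7,4)
  next x-line at t=1.2600, next y-line at t=0.4850; Δt_x=2.0000, Δt_y=1.1547
    y: enter (7,5) at t=0.4850
    x: enter (6,5) at t=1.2600
    y: enter (6,6) at t=1.6397
    y: enter (6,7) at t=2.7944 ← occupied
  → r_2 = 2.7944
beam 3: φ=180°, α=210°
  dir = (cos 210°, sin 210°) = (-0.8660, -0.5000); from cell (7,4)
  next x-line at t=0.7275, next y-line at t=1.1600; Δt_x=1.1547, Δt_y=2.0000
    x: enter (6,4) at t=0.7275
    y: enter (6,3) at t=1.1600 ← occupied
  → r_3 = 1.1600
beam 4: φ=270°, α=300°
  dir = (cos 300°, sin 300°) = (0.5000, -0.8660); from cell (7,4)
  next x-line at t=0.7400, next y-line at t=0.6697; Δt_x=2.0000, Δt_y=1.1547
    y: enter (7,3) at t=0.6697 ← occupied
  → r_4 = 0.6697

ranges = [0.4272, 2.7944, 1.1600, 0.6697]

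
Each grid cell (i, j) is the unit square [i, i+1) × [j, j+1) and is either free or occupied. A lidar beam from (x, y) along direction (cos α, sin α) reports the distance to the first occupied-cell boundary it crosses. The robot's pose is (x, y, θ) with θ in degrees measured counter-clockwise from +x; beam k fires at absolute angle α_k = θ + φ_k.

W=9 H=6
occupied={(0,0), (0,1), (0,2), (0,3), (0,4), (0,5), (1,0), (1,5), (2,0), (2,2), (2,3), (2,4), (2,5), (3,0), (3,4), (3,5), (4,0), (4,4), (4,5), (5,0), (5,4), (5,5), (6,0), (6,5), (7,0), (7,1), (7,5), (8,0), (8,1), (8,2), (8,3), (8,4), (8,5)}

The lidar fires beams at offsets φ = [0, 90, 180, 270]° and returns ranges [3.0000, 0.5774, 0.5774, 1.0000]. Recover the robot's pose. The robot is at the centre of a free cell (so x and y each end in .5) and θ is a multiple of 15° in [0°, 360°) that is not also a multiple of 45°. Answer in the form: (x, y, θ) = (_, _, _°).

The pose lattice has 21·16 = 336 candidates. Test each by forward raycasting.
  (1.5, 2.5, 105°): beam 1 = 1.9319 ≠ 3.0000 ✗
  (1.5, 1.5, 300°): beam 1 = 0.5774 ≠ 3.0000 ✗
  (5.5, 1.5, 150°): beam 1 = 2.8868 ≠ 3.0000 ✗
  …
  (7.5, 2.5, 150°): r_1=3.0000, r_2=0.5774, r_3=0.5774, r_4=1.0000 — all match ✓
Only this pose fits every beam.

(x, y, θ) = (7.5, 2.5, 150°)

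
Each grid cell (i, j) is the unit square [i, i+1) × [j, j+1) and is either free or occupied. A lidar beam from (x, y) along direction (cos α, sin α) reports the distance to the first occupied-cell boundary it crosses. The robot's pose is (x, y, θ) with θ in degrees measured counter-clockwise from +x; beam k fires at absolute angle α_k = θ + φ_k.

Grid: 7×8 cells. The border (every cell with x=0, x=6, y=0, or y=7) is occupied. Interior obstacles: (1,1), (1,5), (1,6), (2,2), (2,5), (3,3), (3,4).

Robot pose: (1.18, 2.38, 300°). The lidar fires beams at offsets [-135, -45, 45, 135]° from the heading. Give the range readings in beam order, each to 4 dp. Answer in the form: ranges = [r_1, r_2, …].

ranges = [0.1863, 0.3934, 0.8489, 2.7124]

beam 1: φ=-135°, α=165°
  direction (-0.9659, 0.2588); cell (1,2); t to first gridline: x 0.1863, y 2.3955 (then +1.0353 / +3.8637)
    (0,2) via x @ 0.1863  # hit
  → r_1 = 0.1863
beam 2: φ=-45°, α=255°
  direction (-0.2588, -0.9659); cell (1,2); t to first gridline: x 0.6955, y 0.3934 (then +3.8637 / +1.0353)
    (1,1) via y @ 0.3934  # hit
  → r_2 = 0.3934
beam 3: φ=45°, α=345°
  direction (0.9659, -0.2588); cell (1,2); t to first gridline: x 0.8489, y 1.4682 (then +1.0353 / +3.8637)
    (2,2) via x @ 0.8489  # hit
  → r_3 = 0.8489
beam 4: φ=135°, α=75°
  direction (0.2588, 0.9659); cell (1,2); t to first gridline: x 3.1682, y 0.6419 (then +3.8637 / +1.0353)
    (1,3) via y @ 0.6419
    (1,4) via y @ 1.6771
    (1,5) via y @ 2.7124  # hit
  → r_4 = 2.7124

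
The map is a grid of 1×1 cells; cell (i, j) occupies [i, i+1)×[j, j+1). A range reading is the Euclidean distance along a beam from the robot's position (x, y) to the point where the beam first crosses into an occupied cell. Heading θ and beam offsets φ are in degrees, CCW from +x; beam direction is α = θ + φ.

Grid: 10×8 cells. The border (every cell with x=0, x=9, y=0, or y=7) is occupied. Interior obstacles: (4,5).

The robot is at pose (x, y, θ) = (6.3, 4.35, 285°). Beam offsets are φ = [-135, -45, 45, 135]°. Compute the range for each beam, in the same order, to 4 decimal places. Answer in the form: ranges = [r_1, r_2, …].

ranges = [1.5011, 3.8682, 3.1177, 3.0600]

beam 1: φ=-135°, α=150°
  dir = (cos 150°, sin 150°) = (-0.8660, 0.5000); from cell (6,4)
  next x-line at t=0.3464, next y-line at t=1.3000; Δt_x=1.1547, Δt_y=2.0000
    x: enter (5,4) at t=0.3464
    y: enter (5,5) at t=1.3000
    x: enter (4,5) at t=1.5011 ← occupied
  → r_1 = 1.5011
beam 2: φ=-45°, α=240°
  dir = (cos 240°, sin 240°) = (-0.5000, -0.8660); from cell (6,4)
  next x-line at t=0.6000, next y-line at t=0.4041; Δt_x=2.0000, Δt_y=1.1547
    y: enter (6,3) at t=0.4041
    x: enter (5,3) at t=0.6000
    y: enter (5,2) at t=1.5588
    x: enter (4,2) at t=2.6000
    y: enter (4,1) at t=2.7135
    y: enter (4,0) at t=3.8682 ← occupied
  → r_2 = 3.8682
beam 3: φ=45°, α=330°
  dir = (cos 330°, sin 330°) = (0.8660, -0.5000); from cell (6,4)
  next x-line at t=0.8083, next y-line at t=0.7000; Δt_x=1.1547, Δt_y=2.0000
    y: enter (6,3) at t=0.7000
    x: enter (7,3) at t=0.8083
    x: enter (8,3) at t=1.9630
    y: enter (8,2) at t=2.7000
    x: enter (9,2) at t=3.1177 ← occupied
  → r_3 = 3.1177
beam 4: φ=135°, α=60°
  dir = (cos 60°, sin 60°) = (0.5000, 0.8660); from cell (6,4)
  next x-line at t=1.4000, next y-line at t=0.7506; Δt_x=2.0000, Δt_y=1.1547
    y: enter (6,5) at t=0.7506
    x: enter (7,5) at t=1.4000
    y: enter (7,6) at t=1.9053
    y: enter (7,7) at t=3.0600 ← occupied
  → r_4 = 3.0600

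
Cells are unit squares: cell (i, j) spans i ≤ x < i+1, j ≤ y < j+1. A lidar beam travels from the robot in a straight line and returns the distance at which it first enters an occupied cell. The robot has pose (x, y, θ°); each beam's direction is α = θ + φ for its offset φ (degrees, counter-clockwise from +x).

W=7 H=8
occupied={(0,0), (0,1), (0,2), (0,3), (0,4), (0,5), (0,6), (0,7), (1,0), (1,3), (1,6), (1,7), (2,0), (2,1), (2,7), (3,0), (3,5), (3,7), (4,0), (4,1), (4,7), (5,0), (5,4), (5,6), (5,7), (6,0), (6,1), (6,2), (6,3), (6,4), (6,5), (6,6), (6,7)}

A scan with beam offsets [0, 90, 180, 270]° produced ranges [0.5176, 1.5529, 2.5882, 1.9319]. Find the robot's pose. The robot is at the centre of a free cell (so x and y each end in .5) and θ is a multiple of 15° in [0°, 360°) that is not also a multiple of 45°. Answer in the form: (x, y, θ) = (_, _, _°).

(x, y, θ) = (4.5, 2.5, 285°)

Candidates: 23 free-cell centres × 16 headings = 368 poses. Raycast each; keep the one whose scan matches to 4 dp.
  (5.5, 5.5, 30°): beam 1 = 0.5774 ≠ 0.5176 ✗
  (3.5, 4.5, 150°): beam 1 = 2.8868 ≠ 0.5176 ✗
  (3.5, 1.5, 330°): beam 1 = 0.5774 ≠ 0.5176 ✗
  (2.5, 2.5, 255°): beam 2 = 1.9319 ≠ 1.5529 ✗
  …
  (4.5, 2.5, 285°): r_1=0.5176, r_2=1.5529, r_3=2.5882, r_4=1.9319 — all match ✓
Unique over the lattice → pose = (4.5, 2.5, 285°).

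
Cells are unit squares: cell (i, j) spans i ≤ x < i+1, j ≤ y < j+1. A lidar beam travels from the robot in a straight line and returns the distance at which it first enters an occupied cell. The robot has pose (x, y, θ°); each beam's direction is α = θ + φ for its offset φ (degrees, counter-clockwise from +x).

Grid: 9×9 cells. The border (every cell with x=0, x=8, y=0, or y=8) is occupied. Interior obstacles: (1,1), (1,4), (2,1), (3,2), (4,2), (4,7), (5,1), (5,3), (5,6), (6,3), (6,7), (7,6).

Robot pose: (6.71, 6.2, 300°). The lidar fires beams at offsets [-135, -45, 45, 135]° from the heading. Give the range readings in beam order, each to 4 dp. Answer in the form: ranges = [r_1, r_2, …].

beam 1: φ=-135°, α=165°
  direction (-0.9659, 0.2588); cell (6,6); t to first gridline: x 0.7350, y 3.0910 (then +1.0353 / +3.8637)
    (5,6) via x @ 0.7350  # hit
  → r_1 = 0.7350
beam 2: φ=-45°, α=255°
  direction (-0.2588, -0.9659); cell (6,6); t to first gridline: x 2.7432, y 0.2071 (then +3.8637 / +1.0353)
    (6,5) via y @ 0.2071
    (6,4) via y @ 1.2423
    (6,3) via y @ 2.2776  # hit
  → r_2 = 2.2776
beam 3: φ=45°, α=345°
  direction (0.9659, -0.2588); cell (6,6); t to first gridline: x 0.3002, y 0.7727 (then +1.0353 / +3.8637)
    (7,6) via x @ 0.3002  # hit
  → r_3 = 0.3002
beam 4: φ=135°, α=75°
  direction (0.2588, 0.9659); cell (6,6); t to first gridline: x 1.1205, y 0.8282 (then +3.8637 / +1.0353)
    (6,7) via y @ 0.8282  # hit
  → r_4 = 0.8282

ranges = [0.7350, 2.2776, 0.3002, 0.8282]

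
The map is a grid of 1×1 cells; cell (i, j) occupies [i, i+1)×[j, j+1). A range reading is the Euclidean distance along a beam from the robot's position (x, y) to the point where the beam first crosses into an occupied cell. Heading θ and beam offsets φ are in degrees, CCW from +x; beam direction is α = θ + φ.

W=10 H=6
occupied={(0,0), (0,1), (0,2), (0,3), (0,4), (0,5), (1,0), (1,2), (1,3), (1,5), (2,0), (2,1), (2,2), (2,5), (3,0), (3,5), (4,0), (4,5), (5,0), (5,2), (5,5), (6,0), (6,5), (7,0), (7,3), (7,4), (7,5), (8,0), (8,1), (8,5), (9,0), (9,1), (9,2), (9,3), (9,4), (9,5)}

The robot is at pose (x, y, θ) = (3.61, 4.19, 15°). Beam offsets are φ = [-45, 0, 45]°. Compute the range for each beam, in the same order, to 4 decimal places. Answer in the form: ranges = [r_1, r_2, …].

beam 1: φ=-45°, α=330°
  d=(0.8660,-0.5000)  start (3,4)  tX=0.4503 tY=0.3800  stride 1/|dx|=1.1547 1/|dy|=2.0000
    cross y-line → (3,3), t=0.3800
    cross x-line → (4,3), t=0.4503
    cross x-line → (5,3), t=1.6050
    cross y-line → (5,2), t=2.3800 (wall)
  → r_1 = 2.3800
beam 2: φ=0°, α=15°
  d=(0.9659,0.2588)  start (3,4)  tX=0.4038 tY=3.1296  stride 1/|dx|=1.0353 1/|dy|=3.8637
    cross x-line → (4,4), t=0.4038
    cross x-line → (5,4), t=1.4390
    cross x-line → (6,4), t=2.4743
    cross y-line → (6,5), t=3.1296 (wall)
  → r_2 = 3.1296
beam 3: φ=45°, α=60°
  d=(0.5000,0.8660)  start (3,4)  tX=0.7800 tY=0.9353  stride 1/|dx|=2.0000 1/|dy|=1.1547
    cross x-line → (4,4), t=0.7800
    cross y-line → (4,5), t=0.9353 (wall)
  → r_3 = 0.9353

ranges = [2.3800, 3.1296, 0.9353]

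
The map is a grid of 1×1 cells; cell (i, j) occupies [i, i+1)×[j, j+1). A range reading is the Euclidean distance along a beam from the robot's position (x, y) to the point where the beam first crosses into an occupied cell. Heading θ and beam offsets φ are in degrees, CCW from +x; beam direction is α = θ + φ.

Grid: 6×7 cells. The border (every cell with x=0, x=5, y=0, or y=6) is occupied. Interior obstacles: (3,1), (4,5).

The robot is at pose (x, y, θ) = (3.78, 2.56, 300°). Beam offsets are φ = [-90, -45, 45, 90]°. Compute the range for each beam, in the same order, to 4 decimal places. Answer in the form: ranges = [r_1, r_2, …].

beam 1: φ=-90°, α=210°
  cosα=-0.8660 sinα=-0.5000 | (3,2) | tMaxX 0.9007 tMaxY 1.1200 | tΔX 1.1547 tΔY 2.0000
    t=0.9007 [x] (2,2)
    t=1.1200 [y] (2,1)
    t=2.0554 [x] (1,1)
    t=3.1200 [y] (1,0) — stop
  → r_1 = 3.1200
beam 2: φ=-45°, α=255°
  cosα=-0.2588 sinα=-0.9659 | (3,2) | tMaxX 3.0137 tMaxY 0.5798 | tΔX 3.8637 tΔY 1.0353
    t=0.5798 [y] (3,1) — stop
  → r_2 = 0.5798
beam 3: φ=45°, α=345°
  cosα=0.9659 sinα=-0.2588 | (3,2) | tMaxX 0.2278 tMaxY 2.1637 | tΔX 1.0353 tΔY 3.8637
    t=0.2278 [x] (4,2)
    t=1.2630 [x] (5,2) — stop
  → r_3 = 1.2630
beam 4: φ=90°, α=30°
  cosα=0.8660 sinα=0.5000 | (3,2) | tMaxX 0.2540 tMaxY 0.8800 | tΔX 1.1547 tΔY 2.0000
    t=0.2540 [x] (4,2)
    t=0.8800 [y] (4,3)
    t=1.4087 [x] (5,3) — stop
  → r_4 = 1.4087

ranges = [3.1200, 0.5798, 1.2630, 1.4087]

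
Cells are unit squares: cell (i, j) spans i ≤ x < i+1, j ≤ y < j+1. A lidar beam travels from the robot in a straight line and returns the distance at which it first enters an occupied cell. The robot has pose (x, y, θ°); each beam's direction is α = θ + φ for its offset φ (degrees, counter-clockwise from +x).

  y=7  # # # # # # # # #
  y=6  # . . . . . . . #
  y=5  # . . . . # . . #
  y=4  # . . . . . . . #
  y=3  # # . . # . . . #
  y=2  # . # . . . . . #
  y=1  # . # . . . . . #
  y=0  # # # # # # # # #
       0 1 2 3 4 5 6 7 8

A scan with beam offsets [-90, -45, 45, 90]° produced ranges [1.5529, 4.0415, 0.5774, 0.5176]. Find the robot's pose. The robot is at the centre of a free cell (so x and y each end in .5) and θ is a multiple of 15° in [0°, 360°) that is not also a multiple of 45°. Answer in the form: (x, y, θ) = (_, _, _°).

(x, y, θ) = (2.5, 3.5, 105°)

The pose lattice has 37·16 = 592 candidates. Test each by forward raycasting.
  (6.5, 5.5, 75°): beam 2 = 1.7321 ≠ 4.0415 ✗
  (2.5, 3.5, 75°): beam 2 = 3.0000 ≠ 4.0415 ✗
  (4.5, 4.5, 345°): beam 1 = 0.5176 ≠ 1.5529 ✗
  (4.5, 5.5, 300°): beam 1 = 3.0000 ≠ 1.5529 ✗
  …
  (2.5, 3.5, 105°): r_1=1.5529, r_2=4.0415, r_3=0.5774, r_4=0.5176 — all match ✓
No second candidate reproduces the full scan.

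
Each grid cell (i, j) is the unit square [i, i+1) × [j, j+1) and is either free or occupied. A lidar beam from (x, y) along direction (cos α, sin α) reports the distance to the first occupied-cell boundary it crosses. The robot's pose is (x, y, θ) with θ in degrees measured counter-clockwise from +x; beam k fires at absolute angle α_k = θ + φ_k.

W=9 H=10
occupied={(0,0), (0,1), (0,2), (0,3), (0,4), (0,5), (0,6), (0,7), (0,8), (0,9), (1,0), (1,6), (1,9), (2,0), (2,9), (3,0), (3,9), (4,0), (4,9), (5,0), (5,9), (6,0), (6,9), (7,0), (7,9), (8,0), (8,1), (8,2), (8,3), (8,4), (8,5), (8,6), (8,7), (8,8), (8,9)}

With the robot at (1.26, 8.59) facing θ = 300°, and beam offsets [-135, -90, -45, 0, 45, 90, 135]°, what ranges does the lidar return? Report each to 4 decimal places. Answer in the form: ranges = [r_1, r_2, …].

beam 1: φ=-135°, α=165°
  direction (-0.9659, 0.2588); cell (1,8); t to first gridline: x 0.2692, y 1.5841 (then +1.0353 / +3.8637)
    (0,8) via x @ 0.2692  # hit
  → r_1 = 0.2692
beam 2: φ=-90°, α=210°
  direction (-0.8660, -0.5000); cell (1,8); t to first gridline: x 0.3002, y 1.1800 (then +1.1547 / +2.0000)
    (0,8) via x @ 0.3002  # hit
  → r_2 = 0.3002
beam 3: φ=-45°, α=255°
  direction (-0.2588, -0.9659); cell (1,8); t to first gridline: x 1.0046, y 0.6108 (then +3.8637 / +1.0353)
    (1,7) via y @ 0.6108
    (0,7) via x @ 1.0046  # hit
  → r_3 = 1.0046
beam 4: φ=0°, α=300°
  direction (0.5000, -0.8660); cell (1,8); t to first gridline: x 1.4800, y 0.6813 (then +2.0000 / +1.1547)
    (1,7) via y @ 0.6813
    (2,7) via x @ 1.4800
    (2,6) via y @ 1.8360
    (2,5) via y @ 2.9907
    (3,5) via x @ 3.4800
    (3,4) via y @ 4.1454
    (3,3) via y @ 5.3001
    (4,3) via x @ 5.4800
    (4,2) via y @ 6.4548
    (5,2) via x @ 7.4800
    (5,1) via y @ 7.6095
    (5,0) via y @ 8.7642  # hit
  → r_4 = 8.7642
beam 5: φ=45°, α=345°
  direction (0.9659, -0.2588); cell (1,8); t to first gridline: x 0.7661, y 2.2796 (then +1.0353 / +3.8637)
    (2,8) via x @ 0.7661
    (3,8) via x @ 1.8014
    (3,7) via y @ 2.2796
    (4,7) via x @ 2.8367
    (5,7) via x @ 3.8719
    (6,7) via x @ 4.9072
    (7,7) via x @ 5.9425
    (7,6) via y @ 6.1433
    (8,6) via x @ 6.9778  # hit
  → r_5 = 6.9778
beam 6: φ=90°, α=30°
  direction (0.8660, 0.5000); cell (1,8); t to first gridline: x 0.8545, y 0.8200 (then +1.1547 / +2.0000)
    (1,9) via y @ 0.8200  # hit
  → r_6 = 0.8200
beam 7: φ=135°, α=75°
  direction (0.2588, 0.9659); cell (1,8); t to first gridline: x 2.8591, y 0.4245 (then +3.8637 / +1.0353)
    (1,9) via y @ 0.4245  # hit
  → r_7 = 0.4245

ranges = [0.2692, 0.3002, 1.0046, 8.7642, 6.9778, 0.8200, 0.4245]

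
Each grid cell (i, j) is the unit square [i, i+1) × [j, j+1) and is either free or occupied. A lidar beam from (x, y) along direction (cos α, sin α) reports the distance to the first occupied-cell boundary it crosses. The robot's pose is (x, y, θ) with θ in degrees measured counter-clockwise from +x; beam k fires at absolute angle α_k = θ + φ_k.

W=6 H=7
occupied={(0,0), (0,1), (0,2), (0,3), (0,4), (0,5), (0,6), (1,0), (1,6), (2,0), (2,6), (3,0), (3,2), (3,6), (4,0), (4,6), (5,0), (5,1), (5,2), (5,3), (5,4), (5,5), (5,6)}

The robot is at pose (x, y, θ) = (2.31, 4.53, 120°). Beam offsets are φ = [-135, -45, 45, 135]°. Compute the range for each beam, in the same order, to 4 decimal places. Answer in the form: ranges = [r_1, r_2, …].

beam 1: φ=-135°, α=345°
  direction (0.9659, -0.2588); cell (2,4); t to first gridline: x 0.7143, y 2.0478 (then +1.0353 / +3.8637)
    (3,4) via x @ 0.7143
    (4,4) via x @ 1.7496
    (4,3) via y @ 2.0478
    (5,3) via x @ 2.7849  # hit
  → r_1 = 2.7849
beam 2: φ=-45°, α=75°
  direction (0.2588, 0.9659); cell (2,4); t to first gridline: x 2.6660, y 0.4866 (then +3.8637 / +1.0353)
    (2,5) via y @ 0.4866
    (2,6) via y @ 1.5219  # hit
  → r_2 = 1.5219
beam 3: φ=45°, α=165°
  direction (-0.9659, 0.2588); cell (2,4); t to first gridline: x 0.3209, y 1.8159 (then +1.0353 / +3.8637)
    (1,4) via x @ 0.3209
    (0,4) via x @ 1.3562  # hit
  → r_3 = 1.3562
beam 4: φ=135°, α=255°
  direction (-0.2588, -0.9659); cell (2,4); t to first gridline: x 1.1977, y 0.5487 (then +3.8637 / +1.0353)
    (2,3) via y @ 0.5487
    (1,3) via x @ 1.1977
    (1,2) via y @ 1.5840
    (1,1) via y @ 2.6192
    (1,0) via y @ 3.6545  # hit
  → r_4 = 3.6545

ranges = [2.7849, 1.5219, 1.3562, 3.6545]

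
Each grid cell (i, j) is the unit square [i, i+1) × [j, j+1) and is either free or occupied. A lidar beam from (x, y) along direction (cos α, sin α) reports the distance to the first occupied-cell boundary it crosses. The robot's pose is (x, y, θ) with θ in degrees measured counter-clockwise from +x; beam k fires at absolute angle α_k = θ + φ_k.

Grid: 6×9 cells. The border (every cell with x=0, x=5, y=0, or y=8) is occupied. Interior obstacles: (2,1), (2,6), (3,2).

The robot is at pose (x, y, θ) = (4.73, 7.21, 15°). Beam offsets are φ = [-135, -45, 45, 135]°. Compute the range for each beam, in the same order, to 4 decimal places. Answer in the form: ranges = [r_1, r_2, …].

ranges = [7.1707, 0.3118, 0.5400, 1.5800]

beam 1: φ=-135°, α=240°
  cosα=-0.5000 sinα=-0.8660 | (4,7) | tMaxX 1.4600 tMaxY 0.2425 | tΔX 2.0000 tΔY 1.1547
    t=0.2425 [y] (4,6)
    t=1.3972 [y] (4,5)
    t=1.4600 [x] (3,5)
    t=2.5519 [y] (3,4)
    t=3.4600 [x] (2,4)
    t=3.7066 [y] (2,3)
    t=4.8613 [y] (2,2)
    t=5.4600 [x] (1,2)
    t=6.0160 [y] (1,1)
    t=7.1707 [y] (1,0) — stop
  → r_1 = 7.1707
beam 2: φ=-45°, α=330°
  cosα=0.8660 sinα=-0.5000 | (4,7) | tMaxX 0.3118 tMaxY 0.4200 | tΔX 1.1547 tΔY 2.0000
    t=0.3118 [x] (5,7) — stop
  → r_2 = 0.3118
beam 3: φ=45°, α=60°
  cosα=0.5000 sinα=0.8660 | (4,7) | tMaxX 0.5400 tMaxY 0.9122 | tΔX 2.0000 tΔY 1.1547
    t=0.5400 [x] (5,7) — stop
  → r_3 = 0.5400
beam 4: φ=135°, α=150°
  cosα=-0.8660 sinα=0.5000 | (4,7) | tMaxX 0.8429 tMaxY 1.5800 | tΔX 1.1547 tΔY 2.0000
    t=0.8429 [x] (3,7)
    t=1.5800 [y] (3,8) — stop
  → r_4 = 1.5800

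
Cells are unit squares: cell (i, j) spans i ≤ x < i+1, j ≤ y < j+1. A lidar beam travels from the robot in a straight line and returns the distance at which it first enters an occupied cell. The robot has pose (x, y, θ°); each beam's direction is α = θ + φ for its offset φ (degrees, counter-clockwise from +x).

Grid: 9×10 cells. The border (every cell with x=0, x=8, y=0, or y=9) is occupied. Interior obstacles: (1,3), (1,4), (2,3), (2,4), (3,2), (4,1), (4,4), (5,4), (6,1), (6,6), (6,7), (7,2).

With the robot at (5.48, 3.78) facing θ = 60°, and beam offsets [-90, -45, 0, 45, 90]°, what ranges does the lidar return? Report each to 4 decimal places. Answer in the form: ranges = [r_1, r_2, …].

ranges = [1.7551, 2.6089, 0.2540, 0.2278, 0.4400]

beam 1: φ=-90°, α=330°
  d=(0.8660,-0.5000)  start (5,3)  tX=0.6004 tY=1.5600  stride 1/|dx|=1.1547 1/|dy|=2.0000
    cross x-line → (6,3), t=0.6004
    cross y-line → (6,2), t=1.5600
    cross x-line → (7,2), t=1.7551 (wall)
  → r_1 = 1.7551
beam 2: φ=-45°, α=15°
  d=(0.9659,0.2588)  start (5,3)  tX=0.5383 tY=0.8500  stride 1/|dx|=1.0353 1/|dy|=3.8637
    cross x-line → (6,3), t=0.5383
    cross y-line → (6,4), t=0.8500
    cross x-line → (7,4), t=1.5736
    cross x-line → (8,4), t=2.6089 (wall)
  → r_2 = 2.6089
beam 3: φ=0°, α=60°
  d=(0.5000,0.8660)  start (5,3)  tX=1.0400 tY=0.2540  stride 1/|dx|=2.0000 1/|dy|=1.1547
    cross y-line → (5,4), t=0.2540 (wall)
  → r_3 = 0.2540
beam 4: φ=45°, α=105°
  d=(-0.2588,0.9659)  start (5,3)  tX=1.8546 tY=0.2278  stride 1/|dx|=3.8637 1/|dy|=1.0353
    cross y-line → (5,4), t=0.2278 (wall)
  → r_4 = 0.2278
beam 5: φ=90°, α=150°
  d=(-0.8660,0.5000)  start (5,3)  tX=0.5543 tY=0.4400  stride 1/|dx|=1.1547 1/|dy|=2.0000
    cross y-line → (5,4), t=0.4400 (wall)
  → r_5 = 0.4400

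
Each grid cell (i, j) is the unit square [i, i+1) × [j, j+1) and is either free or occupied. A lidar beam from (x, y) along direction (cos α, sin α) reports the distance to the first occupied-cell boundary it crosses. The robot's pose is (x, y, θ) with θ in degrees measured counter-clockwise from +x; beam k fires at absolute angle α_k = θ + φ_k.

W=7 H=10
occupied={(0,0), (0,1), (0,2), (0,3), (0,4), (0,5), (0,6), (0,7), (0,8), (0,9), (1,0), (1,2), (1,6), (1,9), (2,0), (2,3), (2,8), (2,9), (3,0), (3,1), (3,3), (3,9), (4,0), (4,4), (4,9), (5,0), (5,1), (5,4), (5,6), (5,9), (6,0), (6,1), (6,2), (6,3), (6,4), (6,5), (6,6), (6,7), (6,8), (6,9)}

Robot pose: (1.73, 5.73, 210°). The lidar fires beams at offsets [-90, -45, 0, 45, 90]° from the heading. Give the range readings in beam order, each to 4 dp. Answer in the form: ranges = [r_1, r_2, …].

ranges = [0.3118, 0.7558, 0.8429, 2.8205, 1.9976]

beam 1: φ=-90°, α=120°
  direction (-0.5000, 0.8660); cell (1,5); t to first gridline: x 1.4600, y 0.3118 (then +2.0000 / +1.1547)
    (1,6) via y @ 0.3118  # hit
  → r_1 = 0.3118
beam 2: φ=-45°, α=165°
  direction (-0.9659, 0.2588); cell (1,5); t to first gridline: x 0.7558, y 1.0432 (then +1.0353 / +3.8637)
    (0,5) via x @ 0.7558  # hit
  → r_2 = 0.7558
beam 3: φ=0°, α=210°
  direction (-0.8660, -0.5000); cell (1,5); t to first gridline: x 0.8429, y 1.4600 (then +1.1547 / +2.0000)
    (0,5) via x @ 0.8429  # hit
  → r_3 = 0.8429
beam 4: φ=45°, α=255°
  direction (-0.2588, -0.9659); cell (1,5); t to first gridline: x 2.8205, y 0.7558 (then +3.8637 / +1.0353)
    (1,4) via y @ 0.7558
    (1,3) via y @ 1.7910
    (0,3) via x @ 2.8205  # hit
  → r_4 = 2.8205
beam 5: φ=90°, α=300°
  direction (0.5000, -0.8660); cell (1,5); t to first gridline: x 0.5400, y 0.8429 (then +2.0000 / +1.1547)
    (2,5) via x @ 0.5400
    (2,4) via y @ 0.8429
    (2,3) via y @ 1.9976  # hit
  → r_5 = 1.9976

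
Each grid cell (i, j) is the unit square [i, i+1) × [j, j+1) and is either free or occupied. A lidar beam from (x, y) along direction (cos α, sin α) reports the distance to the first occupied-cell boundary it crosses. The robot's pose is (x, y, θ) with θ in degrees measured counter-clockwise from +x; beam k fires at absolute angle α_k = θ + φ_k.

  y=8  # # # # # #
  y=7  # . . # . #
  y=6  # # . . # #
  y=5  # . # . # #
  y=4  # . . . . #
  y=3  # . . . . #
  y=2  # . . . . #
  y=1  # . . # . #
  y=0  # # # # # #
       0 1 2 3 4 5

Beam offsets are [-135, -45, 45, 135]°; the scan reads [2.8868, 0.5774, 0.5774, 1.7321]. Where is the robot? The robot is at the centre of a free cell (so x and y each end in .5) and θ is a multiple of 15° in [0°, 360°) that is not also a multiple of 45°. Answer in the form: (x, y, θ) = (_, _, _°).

Candidates: 22 free-cell centres × 16 headings = 352 poses. Raycast each; keep the one whose scan matches to 4 dp.
  (3.5, 3.5, 300°): beam 1 = 2.5882 ≠ 2.8868 ✗
  (3.5, 4.5, 105°): beam 1 = 1.7321 ≠ 2.8868 ✗
  (1.5, 2.5, 195°): beam 3 = 1.0000 ≠ 0.5774 ✗
  …
  (4.5, 4.5, 15°): r_1=2.8868, r_2=0.5774, r_3=0.5774, r_4=1.7321 — all match ✓
Unique over the lattice → pose = (4.5, 4.5, 15°).

(x, y, θ) = (4.5, 4.5, 15°)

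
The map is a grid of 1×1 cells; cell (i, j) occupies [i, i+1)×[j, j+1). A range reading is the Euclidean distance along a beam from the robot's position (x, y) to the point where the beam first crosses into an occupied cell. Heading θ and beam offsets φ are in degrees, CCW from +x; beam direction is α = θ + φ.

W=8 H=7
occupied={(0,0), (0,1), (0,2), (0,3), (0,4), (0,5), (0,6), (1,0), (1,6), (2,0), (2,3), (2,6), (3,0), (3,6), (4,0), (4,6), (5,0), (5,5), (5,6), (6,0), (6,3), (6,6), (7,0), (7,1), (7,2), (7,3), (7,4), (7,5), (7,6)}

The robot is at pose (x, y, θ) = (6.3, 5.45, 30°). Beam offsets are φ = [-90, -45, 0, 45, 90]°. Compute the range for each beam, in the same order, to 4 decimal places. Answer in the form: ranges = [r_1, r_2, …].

ranges = [1.4000, 0.7247, 0.8083, 0.5694, 0.6000]

beam 1: φ=-90°, α=300°
  cosα=0.5000 sinα=-0.8660 | (6,5) | tMaxX 1.4000 tMaxY 0.5196 | tΔX 2.0000 tΔY 1.1547
    t=0.5196 [y] (6,4)
    t=1.4000 [x] (7,4) — stop
  → r_1 = 1.4000
beam 2: φ=-45°, α=345°
  cosα=0.9659 sinα=-0.2588 | (6,5) | tMaxX 0.7247 tMaxY 1.7387 | tΔX 1.0353 tΔY 3.8637
    t=0.7247 [x] (7,5) — stop
  → r_2 = 0.7247
beam 3: φ=0°, α=30°
  cosα=0.8660 sinα=0.5000 | (6,5) | tMaxX 0.8083 tMaxY 1.1000 | tΔX 1.1547 tΔY 2.0000
    t=0.8083 [x] (7,5) — stop
  → r_3 = 0.8083
beam 4: φ=45°, α=75°
  cosα=0.2588 sinα=0.9659 | (6,5) | tMaxX 2.7046 tMaxY 0.5694 | tΔX 3.8637 tΔY 1.0353
    t=0.5694 [y] (6,6) — stop
  → r_4 = 0.5694
beam 5: φ=90°, α=120°
  cosα=-0.5000 sinα=0.8660 | (6,5) | tMaxX 0.6000 tMaxY 0.6351 | tΔX 2.0000 tΔY 1.1547
    t=0.6000 [x] (5,5) — stop
  → r_5 = 0.6000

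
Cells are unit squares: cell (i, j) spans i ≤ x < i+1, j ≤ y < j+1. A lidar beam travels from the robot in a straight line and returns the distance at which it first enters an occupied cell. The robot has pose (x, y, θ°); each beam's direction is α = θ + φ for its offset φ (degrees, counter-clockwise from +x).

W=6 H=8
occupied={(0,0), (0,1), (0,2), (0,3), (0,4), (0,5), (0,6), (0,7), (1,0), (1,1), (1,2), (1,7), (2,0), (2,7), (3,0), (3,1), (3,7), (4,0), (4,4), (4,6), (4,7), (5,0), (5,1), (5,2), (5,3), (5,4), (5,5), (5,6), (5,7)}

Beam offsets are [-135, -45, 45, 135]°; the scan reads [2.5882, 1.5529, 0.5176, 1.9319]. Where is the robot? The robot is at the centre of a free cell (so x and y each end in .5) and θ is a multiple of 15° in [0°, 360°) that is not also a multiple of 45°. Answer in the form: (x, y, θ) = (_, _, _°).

(x, y, θ) = (1.5, 5.5, 120°)

Candidates: 19 free-cell centres × 16 headings = 304 poses. Raycast each; keep the one whose scan matches to 4 dp.
  (3.5, 4.5, 60°): beam 1 = 3.6235 ≠ 2.5882 ✗
  (1.5, 5.5, 195°): beam 1 = 1.7321 ≠ 2.5882 ✗
  (4.5, 2.5, 285°): beam 1 = 4.0415 ≠ 2.5882 ✗
  …
  (1.5, 5.5, 120°): r_1=2.5882, r_2=1.5529, r_3=0.5176, r_4=1.9319 — all match ✓
Unique over the lattice → pose = (1.5, 5.5, 120°).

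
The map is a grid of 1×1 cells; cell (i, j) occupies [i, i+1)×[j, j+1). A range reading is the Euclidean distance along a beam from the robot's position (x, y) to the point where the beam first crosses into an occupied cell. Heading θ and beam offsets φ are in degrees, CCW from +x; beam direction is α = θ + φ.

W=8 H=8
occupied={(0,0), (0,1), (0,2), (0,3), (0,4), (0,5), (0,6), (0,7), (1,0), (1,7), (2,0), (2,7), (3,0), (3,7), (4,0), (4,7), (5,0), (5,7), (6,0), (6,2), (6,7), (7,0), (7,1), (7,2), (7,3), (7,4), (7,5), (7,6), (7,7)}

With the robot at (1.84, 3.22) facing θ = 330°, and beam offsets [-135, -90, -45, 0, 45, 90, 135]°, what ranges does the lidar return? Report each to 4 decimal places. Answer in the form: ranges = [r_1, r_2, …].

ranges = [0.8696, 1.6800, 2.2983, 4.4400, 5.3420, 4.3648, 3.2455]

beam 1: φ=-135°, α=195°
  d=(-0.9659,-0.2588)  start (1,3)  tX=0.8696 tY=0.8500  stride 1/|dx|=1.0353 1/|dy|=3.8637
    cross y-line → (1,2), t=0.8500
    cross x-line → (0,2), t=0.8696 (wall)
  → r_1 = 0.8696
beam 2: φ=-90°, α=240°
  d=(-0.5000,-0.8660)  start (1,3)  tX=1.6800 tY=0.2540  stride 1/|dx|=2.0000 1/|dy|=1.1547
    cross y-line → (1,2), t=0.2540
    cross y-line → (1,1), t=1.4087
    cross x-line → (0,1), t=1.6800 (wall)
  → r_2 = 1.6800
beam 3: φ=-45°, α=285°
  d=(0.2588,-0.9659)  start (1,3)  tX=0.6182 tY=0.2278  stride 1/|dx|=3.8637 1/|dy|=1.0353
    cross y-line → (1,2), t=0.2278
    cross x-line → (2,2), t=0.6182
    cross y-line → (2,1), t=1.2630
    cross y-line → (2,0), t=2.2983 (wall)
  → r_3 = 2.2983
beam 4: φ=0°, α=330°
  d=(0.8660,-0.5000)  start (1,3)  tX=0.1848 tY=0.4400  stride 1/|dx|=1.1547 1/|dy|=2.0000
    cross x-line → (2,3), t=0.1848
    cross y-line → (2,2), t=0.4400
    cross x-line → (3,2), t=1.3395
    cross y-line → (3,1), t=2.4400
    cross x-line → (4,1), t=2.4942
    cross x-line → (5,1), t=3.6489
    cross y-line → (5,0), t=4.4400 (wall)
  → r_4 = 4.4400
beam 5: φ=45°, α=15°
  d=(0.9659,0.2588)  start (1,3)  tX=0.1656 tY=3.0137  stride 1/|dx|=1.0353 1/|dy|=3.8637
    cross x-line → (2,3), t=0.1656
    cross x-line → (3,3), t=1.2009
    cross x-line → (4,3), t=2.2362
    cross y-line → (4,4), t=3.0137
    cross x-line → (5,4), t=3.2715
    cross x-line → (6,4), t=4.3067
    cross x-line → (7,4), t=5.3420 (wall)
  → r_5 = 5.3420
beam 6: φ=90°, α=60°
  d=(0.5000,0.8660)  start (1,3)  tX=0.3200 tY=0.9007  stride 1/|dx|=2.0000 1/|dy|=1.1547
    cross x-line → (2,3), t=0.3200
    cross y-line → (2,4), t=0.9007
    cross y-line → (2,5), t=2.0554
    cross x-line → (3,5), t=2.3200
    cross y-line → (3,6), t=3.2101
    cross x-line → (4,6), t=4.3200
    cross y-line → (4,7), t=4.3648 (wall)
  → r_6 = 4.3648
beam 7: φ=135°, α=105°
  d=(-0.2588,0.9659)  start (1,3)  tX=3.2455 tY=0.8075  stride 1/|dx|=3.8637 1/|dy|=1.0353
    cross y-line → (1,4), t=0.8075
    cross y-line → (1,5), t=1.8428
    cross y-line → (1,6), t=2.8781
    cross x-line → (0,6), t=3.2455 (wall)
  → r_7 = 3.2455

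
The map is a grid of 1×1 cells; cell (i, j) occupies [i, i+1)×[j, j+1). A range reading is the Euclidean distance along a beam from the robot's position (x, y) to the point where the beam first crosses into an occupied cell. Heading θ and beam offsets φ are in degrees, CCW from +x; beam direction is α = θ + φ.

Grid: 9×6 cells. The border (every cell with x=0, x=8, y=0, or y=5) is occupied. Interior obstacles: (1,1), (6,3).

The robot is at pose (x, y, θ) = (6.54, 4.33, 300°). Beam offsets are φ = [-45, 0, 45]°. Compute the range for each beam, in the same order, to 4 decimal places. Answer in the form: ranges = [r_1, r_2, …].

ranges = [0.3416, 0.3811, 1.5115]

beam 1: φ=-45°, α=255°
  direction (-0.2588, -0.9659); cell (6,4); t to first gridline: x 2.0864, y 0.3416 (then +3.8637 / +1.0353)
    (6,3) via y @ 0.3416  # hit
  → r_1 = 0.3416
beam 2: φ=0°, α=300°
  direction (0.5000, -0.8660); cell (6,4); t to first gridline: x 0.9200, y 0.3811 (then +2.0000 / +1.1547)
    (6,3) via y @ 0.3811  # hit
  → r_2 = 0.3811
beam 3: φ=45°, α=345°
  direction (0.9659, -0.2588); cell (6,4); t to first gridline: x 0.4762, y 1.2750 (then +1.0353 / +3.8637)
    (7,4) via x @ 0.4762
    (7,3) via y @ 1.2750
    (8,3) via x @ 1.5115  # hit
  → r_3 = 1.5115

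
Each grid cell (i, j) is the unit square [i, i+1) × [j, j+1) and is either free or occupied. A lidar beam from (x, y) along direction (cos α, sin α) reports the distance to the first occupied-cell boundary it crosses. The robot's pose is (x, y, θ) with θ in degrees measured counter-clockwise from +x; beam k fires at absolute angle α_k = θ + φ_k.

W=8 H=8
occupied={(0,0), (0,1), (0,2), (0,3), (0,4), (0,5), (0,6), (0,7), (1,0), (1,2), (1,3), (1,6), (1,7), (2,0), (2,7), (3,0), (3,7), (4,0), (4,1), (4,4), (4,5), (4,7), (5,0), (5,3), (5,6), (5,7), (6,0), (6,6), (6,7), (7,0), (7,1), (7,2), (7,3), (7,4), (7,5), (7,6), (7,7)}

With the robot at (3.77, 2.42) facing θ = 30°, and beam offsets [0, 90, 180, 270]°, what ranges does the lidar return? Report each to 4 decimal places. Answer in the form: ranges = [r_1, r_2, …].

beam 1: φ=0°, α=30°
  dir = (cos 30°, sin 30°) = (0.8660, 0.5000); from cell (3,2)
  next x-line at t=0.2656, next y-line at t=1.1600; Δt_x=1.1547, Δt_y=2.0000
    x: enter (4,2) at t=0.2656
    y: enter (4,3) at t=1.1600
    x: enter (5,3) at t=1.4203 ← occupied
  → r_1 = 1.4203
beam 2: φ=90°, α=120°
  dir = (cos 120°, sin 120°) = (-0.5000, 0.8660); from cell (3,2)
  next x-line at t=1.5400, next y-line at t=0.6697; Δt_x=2.0000, Δt_y=1.1547
    y: enter (3,3) at t=0.6697
    x: enter (2,3) at t=1.5400
    y: enter (2,4) at t=1.8244
    y: enter (2,5) at t=2.9791
    x: enter (1,5) at t=3.5400
    y: enter (1,6) at t=4.1338 ← occupied
  → r_2 = 4.1338
beam 3: φ=180°, α=210°
  dir = (cos 210°, sin 210°) = (-0.8660, -0.5000); from cell (3,2)
  next x-line at t=0.8891, next y-line at t=0.8400; Δt_x=1.1547, Δt_y=2.0000
    y: enter (3,1) at t=0.8400
    x: enter (2,1) at t=0.8891
    x: enter (1,1) at t=2.0438
    y: enter (1,0) at t=2.8400 ← occupied
  → r_3 = 2.8400
beam 4: φ=270°, α=300°
  dir = (cos 300°, sin 300°) = (0.5000, -0.8660); from cell (3,2)
  next x-line at t=0.4600, next y-line at t=0.4850; Δt_x=2.0000, Δt_y=1.1547
    x: enter (4,2) at t=0.4600
    y: enter (4,1) at t=0.4850 ← occupied
  → r_4 = 0.4850

ranges = [1.4203, 4.1338, 2.8400, 0.4850]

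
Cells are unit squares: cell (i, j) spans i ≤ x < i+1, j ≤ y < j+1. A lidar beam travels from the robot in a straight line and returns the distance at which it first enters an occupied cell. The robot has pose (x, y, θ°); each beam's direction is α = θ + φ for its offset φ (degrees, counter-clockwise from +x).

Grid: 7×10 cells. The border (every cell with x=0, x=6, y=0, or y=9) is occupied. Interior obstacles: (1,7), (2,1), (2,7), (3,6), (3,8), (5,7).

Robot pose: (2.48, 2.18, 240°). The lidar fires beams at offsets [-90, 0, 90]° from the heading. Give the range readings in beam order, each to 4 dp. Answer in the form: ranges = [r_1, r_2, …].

beam 1: φ=-90°, α=150°
  d=(-0.8660,0.5000)  start (2,2)  tX=0.5543 tY=1.6400  stride 1/|dx|=1.1547 1/|dy|=2.0000
    cross x-line → (1,2), t=0.5543
    cross y-line → (1,3), t=1.6400
    cross x-line → (0,3), t=1.7090 (wall)
  → r_1 = 1.7090
beam 2: φ=0°, α=240°
  d=(-0.5000,-0.8660)  start (2,2)  tX=0.9600 tY=0.2078  stride 1/|dx|=2.0000 1/|dy|=1.1547
    cross y-line → (2,1), t=0.2078 (wall)
  → r_2 = 0.2078
beam 3: φ=90°, α=330°
  d=(0.8660,-0.5000)  start (2,2)  tX=0.6004 tY=0.3600  stride 1/|dx|=1.1547 1/|dy|=2.0000
    cross y-line → (2,1), t=0.3600 (wall)
  → r_3 = 0.3600

ranges = [1.7090, 0.2078, 0.3600]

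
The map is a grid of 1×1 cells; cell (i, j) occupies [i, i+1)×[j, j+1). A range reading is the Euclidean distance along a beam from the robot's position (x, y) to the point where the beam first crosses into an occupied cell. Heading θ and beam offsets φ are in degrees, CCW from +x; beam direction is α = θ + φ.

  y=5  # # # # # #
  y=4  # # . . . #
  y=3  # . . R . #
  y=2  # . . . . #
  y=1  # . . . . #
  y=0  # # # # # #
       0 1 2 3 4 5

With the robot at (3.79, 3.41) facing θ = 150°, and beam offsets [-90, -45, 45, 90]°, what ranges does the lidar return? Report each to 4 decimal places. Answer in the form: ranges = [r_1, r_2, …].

ranges = [1.8360, 1.6461, 2.8884, 2.7828]

beam 1: φ=-90°, α=60°
  d=(0.5000,0.8660)  start (3,3)  tX=0.4200 tY=0.6813  stride 1/|dx|=2.0000 1/|dy|=1.1547
    cross x-line → (4,3), t=0.4200
    cross y-line → (4,4), t=0.6813
    cross y-line → (4,5), t=1.8360 (wall)
  → r_1 = 1.8360
beam 2: φ=-45°, α=105°
  d=(-0.2588,0.9659)  start (3,3)  tX=3.0523 tY=0.6108  stride 1/|dx|=3.8637 1/|dy|=1.0353
    cross y-line → (3,4), t=0.6108
    cross y-line → (3,5), t=1.6461 (wall)
  → r_2 = 1.6461
beam 3: φ=45°, α=195°
  d=(-0.9659,-0.2588)  start (3,3)  tX=0.8179 tY=1.5841  stride 1/|dx|=1.0353 1/|dy|=3.8637
    cross x-line → (2,3), t=0.8179
    cross y-line → (2,2), t=1.5841
    cross x-line → (1,2), t=1.8531
    cross x-line → (0,2), t=2.8884 (wall)
  → r_3 = 2.8884
beam 4: φ=90°, α=240°
  d=(-0.5000,-0.8660)  start (3,3)  tX=1.5800 tY=0.4734  stride 1/|dx|=2.0000 1/|dy|=1.1547
    cross y-line → (3,2), t=0.4734
    cross x-line → (2,2), t=1.5800
    cross y-line → (2,1), t=1.6281
    cross y-line → (2,0), t=2.7828 (wall)
  → r_4 = 2.7828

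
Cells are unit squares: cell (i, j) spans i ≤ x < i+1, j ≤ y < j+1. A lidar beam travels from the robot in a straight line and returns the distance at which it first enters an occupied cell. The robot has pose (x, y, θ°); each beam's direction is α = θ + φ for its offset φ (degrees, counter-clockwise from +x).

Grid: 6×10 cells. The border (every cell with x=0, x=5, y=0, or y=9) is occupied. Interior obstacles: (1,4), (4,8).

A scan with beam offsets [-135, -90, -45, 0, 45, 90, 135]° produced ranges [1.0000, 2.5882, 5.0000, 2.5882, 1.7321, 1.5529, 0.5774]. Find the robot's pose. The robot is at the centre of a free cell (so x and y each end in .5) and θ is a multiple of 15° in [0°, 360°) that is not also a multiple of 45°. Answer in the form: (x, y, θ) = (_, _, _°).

Enumerate (i+0.5, j+0.5, θ) over the 30 free cells and 16 admissible headings. For each, cast all 7 beams and compare to the given ranges.
  (3.5, 4.5, 285°): beam 1 = 2.8868 ≠ 1.0000 ✗
  (3.5, 2.5, 285°): beam 1 = 2.8868 ≠ 1.0000 ✗
  (3.5, 1.5, 255°): beam 1 = 3.0000 ≠ 1.0000 ✗
  (3.5, 1.5, 195°): beam 1 = 3.0000 ≠ 1.0000 ✗
  (3.5, 3.5, 300°): beam 1 = 1.9319 ≠ 1.0000 ✗
  …
  (2.5, 1.5, 105°): r_1=1.0000, r_2=2.5882, r_3=5.0000, r_4=2.5882, r_5=1.7321, r_6=1.5529, r_7=0.5774 — all match ✓
Unique over the lattice → pose = (2.5, 1.5, 105°).

(x, y, θ) = (2.5, 1.5, 105°)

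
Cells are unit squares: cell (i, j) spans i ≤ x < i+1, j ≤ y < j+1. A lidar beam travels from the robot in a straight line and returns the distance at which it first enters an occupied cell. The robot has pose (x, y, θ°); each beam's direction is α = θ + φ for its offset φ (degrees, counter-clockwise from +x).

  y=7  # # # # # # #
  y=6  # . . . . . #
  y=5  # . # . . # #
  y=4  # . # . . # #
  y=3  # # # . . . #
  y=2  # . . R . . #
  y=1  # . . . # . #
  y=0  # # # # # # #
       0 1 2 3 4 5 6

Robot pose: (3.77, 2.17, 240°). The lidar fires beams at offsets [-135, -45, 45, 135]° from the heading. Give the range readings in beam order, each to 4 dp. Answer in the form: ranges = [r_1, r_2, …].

ranges = [2.9751, 2.8677, 0.8887, 2.3087]

beam 1: φ=-135°, α=105°
  dir = (cos 105°, sin 105°) = (-0.2588, 0.9659); from cell (3,2)
  next x-line at t=2.9751, next y-line at t=0.8593; Δt_x=3.8637, Δt_y=1.0353
    y: enter (3,3) at t=0.8593
    y: enter (3,4) at t=1.8946
    y: enter (3,5) at t=2.9298
    x: enter (2,5) at t=2.9751 ← occupied
  → r_1 = 2.9751
beam 2: φ=-45°, α=195°
  dir = (cos 195°, sin 195°) = (-0.9659, -0.2588); from cell (3,2)
  next x-line at t=0.7972, next y-line at t=0.6568; Δt_x=1.0353, Δt_y=3.8637
    y: enter (3,1) at t=0.6568
    x: enter (2,1) at t=0.7972
    x: enter (1,1) at t=1.8324
    x: enter (0,1) at t=2.8677 ← occupied
  → r_2 = 2.8677
beam 3: φ=45°, α=285°
  dir = (cos 285°, sin 285°) = (0.2588, -0.9659); from cell (3,2)
  next x-line at t=0.8887, next y-line at t=0.1760; Δt_x=3.8637, Δt_y=1.0353
    y: enter (3,1) at t=0.1760
    x: enter (4,1) at t=0.8887 ← occupied
  → r_3 = 0.8887
beam 4: φ=135°, α=15°
  dir = (cos 15°, sin 15°) = (0.9659, 0.2588); from cell (3,2)
  next x-line at t=0.2381, next y-line at t=3.2069; Δt_x=1.0353, Δt_y=3.8637
    x: enter (4,2) at t=0.2381
    x: enter (5,2) at t=1.2734
    x: enter (6,2) at t=2.3087 ← occupied
  → r_4 = 2.3087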